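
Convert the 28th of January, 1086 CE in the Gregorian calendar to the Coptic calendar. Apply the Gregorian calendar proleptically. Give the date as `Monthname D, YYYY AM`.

Tobi 27, 802 AM

Both dates share Julian Day Number 2117741; in the Coptic calendar that is 27 Tobi 802 AM.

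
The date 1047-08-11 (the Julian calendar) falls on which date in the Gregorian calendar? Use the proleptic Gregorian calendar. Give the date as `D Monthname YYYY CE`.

At this point the Julian calendar is 6 days behind the Gregorian.
11 August 1047 Julian + 6 days → 17 August 1047 Gregorian.

17 August 1047 CE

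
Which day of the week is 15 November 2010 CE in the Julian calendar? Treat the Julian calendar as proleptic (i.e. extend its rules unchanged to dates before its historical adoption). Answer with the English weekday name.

Equivalently 28 November 2010 Gregorian, JDN 2455529.
Since JDN mod 7 = 6 (0 = Monday), the day is Sunday.

Sunday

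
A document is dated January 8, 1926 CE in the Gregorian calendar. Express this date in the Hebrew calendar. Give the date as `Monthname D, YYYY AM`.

Both dates share Julian Day Number 2424524; in the Hebrew calendar that is 22 Tevet 5686 AM.

Tevet 22, 5686 AM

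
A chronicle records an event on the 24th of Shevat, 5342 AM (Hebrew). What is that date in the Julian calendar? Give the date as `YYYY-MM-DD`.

1582-01-17

The source date corresponds to 27 January 1582 in the Gregorian calendar (JDN 2298900).
That day falls on 17 January 1582 CE in the Julian calendar.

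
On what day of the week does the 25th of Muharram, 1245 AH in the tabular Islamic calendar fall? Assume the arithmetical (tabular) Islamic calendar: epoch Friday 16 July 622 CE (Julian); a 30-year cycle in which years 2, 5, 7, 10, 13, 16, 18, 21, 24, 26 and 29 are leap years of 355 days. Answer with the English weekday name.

Monday

In the Gregorian calendar this is 27 July 1829 (JDN 2389296).
2389296 ≡ 0 (mod 7); counting from Monday = 0 gives Monday.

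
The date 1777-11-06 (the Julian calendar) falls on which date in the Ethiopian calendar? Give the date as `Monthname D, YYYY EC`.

Hidar 10, 1770 EC

Julian Day Number of the source date = 2370417.
Converting JDN 2370417 to the Ethiopian calendar gives 10 Hidar 1770 EC.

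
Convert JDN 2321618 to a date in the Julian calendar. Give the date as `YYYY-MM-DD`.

1644-03-30

JDN 2321618 is 9 April 1644 in the Gregorian calendar.
In the Julian calendar that day is 1644-03-30.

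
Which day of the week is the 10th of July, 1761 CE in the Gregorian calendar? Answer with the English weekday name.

Since JDN mod 7 = 4 (0 = Monday), the day is Friday.

Friday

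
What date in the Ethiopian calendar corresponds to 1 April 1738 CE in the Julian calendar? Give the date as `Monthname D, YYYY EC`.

Miyazya 6, 1730 EC

Both dates share Julian Day Number 2355953; in the Ethiopian calendar that is 6 Miyazya 1730 EC.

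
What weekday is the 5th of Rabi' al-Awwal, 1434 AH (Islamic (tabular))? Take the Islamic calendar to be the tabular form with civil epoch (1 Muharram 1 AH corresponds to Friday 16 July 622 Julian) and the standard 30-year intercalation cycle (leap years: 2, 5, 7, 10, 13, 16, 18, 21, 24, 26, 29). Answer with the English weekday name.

This is JDN 2456310 (17 January 2013 Gregorian).
JDN 2456310 mod 7 = 3, and JDN 0 was a Monday, so this is a Thursday.

Thursday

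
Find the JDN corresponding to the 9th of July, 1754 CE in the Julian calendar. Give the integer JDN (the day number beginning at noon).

In the Gregorian calendar the same day is 20 July 1754.
JDN 2451545 is 1 January 2000 CE (Gregorian); the target day is −89649 days from there, so JDN = 2361896.

2361896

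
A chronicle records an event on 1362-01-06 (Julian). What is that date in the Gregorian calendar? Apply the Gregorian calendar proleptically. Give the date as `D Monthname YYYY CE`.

14 January 1362 CE

At this point the Julian calendar is 8 days behind the Gregorian.
6 January 1362 Julian + 8 days → 14 January 1362 Gregorian.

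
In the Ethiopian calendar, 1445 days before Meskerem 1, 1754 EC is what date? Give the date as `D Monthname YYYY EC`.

17 Meskerem 1750 EC

The starting date is JDN 2364504; 2364504 − 1445 = 2363059.
JDN 2363059 corresponds to 17 Meskerem 1750 EC.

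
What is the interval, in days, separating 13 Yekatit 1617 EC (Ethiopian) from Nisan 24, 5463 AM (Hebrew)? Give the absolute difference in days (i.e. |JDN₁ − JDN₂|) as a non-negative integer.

First date → JDN 2314627; second date → JDN 2343167.
The interval is |2314627 − 2343167| = 28540 days.

28540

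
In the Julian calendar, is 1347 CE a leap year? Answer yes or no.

no

1347 mod 4 = 3, so it is a common year in the Julian calendar.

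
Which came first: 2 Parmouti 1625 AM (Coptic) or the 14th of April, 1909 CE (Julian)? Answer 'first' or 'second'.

Converting both to JDN: 2418407 vs 2418424; the smaller is the first.

first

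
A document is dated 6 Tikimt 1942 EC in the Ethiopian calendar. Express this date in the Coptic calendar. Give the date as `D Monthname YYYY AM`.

The source date corresponds to 16 October 1949 in the Gregorian calendar (JDN 2433206).
That day falls on 6 Paopi 1666 AM in the Coptic calendar.

6 Paopi 1666 AM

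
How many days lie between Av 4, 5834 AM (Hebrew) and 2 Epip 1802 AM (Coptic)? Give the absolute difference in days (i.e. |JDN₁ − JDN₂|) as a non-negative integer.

4364

First date → JDN 2478782; second date → JDN 2483146.
The interval is |2478782 − 2483146| = 4364 days.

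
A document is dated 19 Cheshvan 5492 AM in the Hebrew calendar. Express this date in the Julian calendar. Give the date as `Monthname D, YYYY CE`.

November 7, 1731 CE

Julian Day Number of the source date = 2353616.
Converting JDN 2353616 to the Julian calendar gives 7 November 1731 CE.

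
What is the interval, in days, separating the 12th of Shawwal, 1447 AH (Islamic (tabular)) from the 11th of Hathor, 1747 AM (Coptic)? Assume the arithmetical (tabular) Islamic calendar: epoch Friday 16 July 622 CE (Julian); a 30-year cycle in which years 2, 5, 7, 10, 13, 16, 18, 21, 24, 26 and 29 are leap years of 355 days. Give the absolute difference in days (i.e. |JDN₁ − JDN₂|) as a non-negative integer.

First date → JDN 2461131; second date → JDN 2462826.
The interval is |2461131 − 2462826| = 1695 days.

1695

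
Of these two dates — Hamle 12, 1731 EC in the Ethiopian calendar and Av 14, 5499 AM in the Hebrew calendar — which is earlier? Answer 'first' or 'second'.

Converting both to JDN: 2356414 vs 2356446; the smaller is the first.

first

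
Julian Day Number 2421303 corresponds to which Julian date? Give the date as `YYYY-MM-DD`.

The Gregorian equivalent of JDN 2421303 is 15 March 1917.
In the Julian calendar that day is 1917-03-02.

1917-03-02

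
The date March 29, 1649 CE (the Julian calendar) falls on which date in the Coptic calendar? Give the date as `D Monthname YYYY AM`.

3 Parmouti 1365 AM

The source date corresponds to 8 April 1649 in the Gregorian calendar (JDN 2323443).
That day falls on 3 Parmouti 1365 AM in the Coptic calendar.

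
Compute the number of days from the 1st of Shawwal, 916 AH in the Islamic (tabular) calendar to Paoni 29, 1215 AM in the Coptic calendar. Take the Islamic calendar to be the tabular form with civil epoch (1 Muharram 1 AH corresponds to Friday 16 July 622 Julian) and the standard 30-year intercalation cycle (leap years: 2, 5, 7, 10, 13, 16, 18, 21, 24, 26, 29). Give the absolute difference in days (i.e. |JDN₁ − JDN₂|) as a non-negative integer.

First date → JDN 2272951; second date → JDN 2268741.
The interval is |2272951 − 2268741| = 4210 days.

4210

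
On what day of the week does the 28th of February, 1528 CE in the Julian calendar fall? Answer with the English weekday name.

In the proleptic Gregorian calendar this is 9 March 1528 (JDN 2279218).
2279218 ≡ 4 (mod 7); counting from Monday = 0 gives Friday.

Friday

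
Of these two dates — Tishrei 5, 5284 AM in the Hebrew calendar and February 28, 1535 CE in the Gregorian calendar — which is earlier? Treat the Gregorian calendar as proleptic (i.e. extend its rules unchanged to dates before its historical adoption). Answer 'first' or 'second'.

Converting both to JDN: 2277590 vs 2281765; the smaller is the first.

first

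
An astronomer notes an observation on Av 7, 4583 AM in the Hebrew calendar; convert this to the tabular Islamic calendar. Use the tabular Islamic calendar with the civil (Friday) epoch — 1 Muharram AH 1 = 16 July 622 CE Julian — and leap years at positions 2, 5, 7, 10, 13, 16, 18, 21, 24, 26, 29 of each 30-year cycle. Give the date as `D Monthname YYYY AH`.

Both dates share Julian Day Number 2021858; in the tabular Islamic calendar that is 6 Rabi' al-Awwal 208 AH.

6 Rabi' al-Awwal 208 AH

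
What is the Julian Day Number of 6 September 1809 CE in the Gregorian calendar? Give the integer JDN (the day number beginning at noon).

2382032

JDN 2400001 is 17 November 1858 CE (Gregorian), MJD 0; the target day is −17969 days from there, so JDN = 2382032.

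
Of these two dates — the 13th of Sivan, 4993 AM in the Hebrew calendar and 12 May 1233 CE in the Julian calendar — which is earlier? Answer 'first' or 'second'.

Converting both to JDN: 2171554 vs 2171543; the smaller is the second.

second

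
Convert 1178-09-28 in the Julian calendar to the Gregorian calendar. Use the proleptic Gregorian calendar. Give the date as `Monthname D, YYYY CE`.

At this point the Julian calendar is 7 days behind the Gregorian.
28 September 1178 Julian + 7 days → 5 October 1178 Gregorian.

October 5, 1178 CE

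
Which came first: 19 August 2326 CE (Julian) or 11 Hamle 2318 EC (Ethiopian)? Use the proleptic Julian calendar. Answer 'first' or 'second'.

second

Converting both to JDN: 2570860 vs 2570815; the smaller is the second.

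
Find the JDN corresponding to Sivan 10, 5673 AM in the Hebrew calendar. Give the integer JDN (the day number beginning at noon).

2419934

Equivalently 15 June 1913 (Gregorian).
JDN 2451545 is 1 January 2000 CE (Gregorian); the target day is −31611 days from there, so JDN = 2419934.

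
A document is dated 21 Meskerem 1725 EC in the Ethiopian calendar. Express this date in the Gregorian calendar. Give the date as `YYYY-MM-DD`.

1732-09-29

Julian Day Number of the source date = 2353932.
Converting JDN 2353932 to the Gregorian calendar gives 29 September 1732 CE.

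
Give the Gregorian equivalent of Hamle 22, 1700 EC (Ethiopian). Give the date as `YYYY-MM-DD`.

1708-07-27

Both dates share Julian Day Number 2345102; in the Gregorian calendar that is 27 July 1708 CE.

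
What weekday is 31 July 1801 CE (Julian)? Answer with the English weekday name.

Equivalently 12 August 1801 Gregorian, JDN 2379085.
JDN 2379085 mod 7 = 2, and JDN 0 was a Monday, so this is a Wednesday.

Wednesday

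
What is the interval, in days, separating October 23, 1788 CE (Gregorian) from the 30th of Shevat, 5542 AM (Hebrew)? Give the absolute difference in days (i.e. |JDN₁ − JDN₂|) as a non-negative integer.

2443

First date → JDN 2374410; second date → JDN 2371967.
The interval is |2374410 − 2371967| = 2443 days.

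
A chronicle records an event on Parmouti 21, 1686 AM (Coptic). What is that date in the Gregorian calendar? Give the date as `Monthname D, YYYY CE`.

Both dates share Julian Day Number 2440706; in the Gregorian calendar that is 29 April 1970 CE.

April 29, 1970 CE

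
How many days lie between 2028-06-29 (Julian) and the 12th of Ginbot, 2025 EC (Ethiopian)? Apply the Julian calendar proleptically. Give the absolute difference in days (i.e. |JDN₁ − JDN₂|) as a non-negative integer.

1773

First date → JDN 2461965; second date → JDN 2463738.
The interval is |2461965 − 2463738| = 1773 days.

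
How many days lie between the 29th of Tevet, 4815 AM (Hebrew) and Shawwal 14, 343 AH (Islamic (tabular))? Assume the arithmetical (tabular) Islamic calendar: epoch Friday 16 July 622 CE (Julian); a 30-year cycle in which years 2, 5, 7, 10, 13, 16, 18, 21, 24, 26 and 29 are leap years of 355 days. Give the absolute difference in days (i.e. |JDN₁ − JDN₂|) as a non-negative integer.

JDN of the first date = 2106397.
JDN of the second date = 2069912.
|2069912 − 2106397| = 36485.

36485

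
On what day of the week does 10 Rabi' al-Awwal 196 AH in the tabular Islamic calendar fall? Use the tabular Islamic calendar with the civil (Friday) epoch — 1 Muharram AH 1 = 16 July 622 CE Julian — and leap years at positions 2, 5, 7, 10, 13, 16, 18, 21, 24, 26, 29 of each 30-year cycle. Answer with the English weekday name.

This is JDN 2017609 (4 December 811 Gregorian).
JDN 2017609 mod 7 = 6, and JDN 0 was a Monday, so this is a Sunday.

Sunday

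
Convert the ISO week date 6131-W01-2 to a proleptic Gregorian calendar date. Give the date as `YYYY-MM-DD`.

6131-01-02

ISO week 1 of 6131 is the week containing the first Thursday of 6131.
Week 1, day 2 (Tuesday) lands on 6131-01-02.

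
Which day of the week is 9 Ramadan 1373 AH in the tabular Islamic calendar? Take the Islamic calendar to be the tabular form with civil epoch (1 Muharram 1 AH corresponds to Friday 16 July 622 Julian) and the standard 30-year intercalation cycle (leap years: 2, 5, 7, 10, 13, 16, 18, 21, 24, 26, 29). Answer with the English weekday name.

Wednesday

This is JDN 2434875 (12 May 1954 Gregorian).
2434875 ≡ 2 (mod 7); counting from Monday = 0 gives Wednesday.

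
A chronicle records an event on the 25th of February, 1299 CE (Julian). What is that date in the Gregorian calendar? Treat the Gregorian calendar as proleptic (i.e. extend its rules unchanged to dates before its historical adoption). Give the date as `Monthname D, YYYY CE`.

March 4, 1299 CE

At this point the Julian calendar is 7 days behind the Gregorian.
25 February 1299 Julian + 7 days → 4 March 1299 Gregorian.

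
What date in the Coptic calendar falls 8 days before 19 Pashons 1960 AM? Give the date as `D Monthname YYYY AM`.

11 Pashons 1960 AM

JDN of 19 Pashons 1960 AM = 2540813.
2540813 − 8 = 2540805.
JDN 2540805 in the Coptic calendar is 11 Pashons 1960 AM.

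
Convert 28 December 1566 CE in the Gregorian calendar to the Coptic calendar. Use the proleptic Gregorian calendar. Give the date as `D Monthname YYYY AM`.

Both dates share Julian Day Number 2293391; in the Coptic calendar that is 22 Koiak 1283 AM.

22 Koiak 1283 AM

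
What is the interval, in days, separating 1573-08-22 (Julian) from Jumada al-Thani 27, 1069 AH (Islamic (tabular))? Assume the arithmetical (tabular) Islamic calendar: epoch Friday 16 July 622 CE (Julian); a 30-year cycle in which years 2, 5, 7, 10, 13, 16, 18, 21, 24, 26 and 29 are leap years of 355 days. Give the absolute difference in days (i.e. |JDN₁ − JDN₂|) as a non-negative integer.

First date → JDN 2295830; second date → JDN 2327078.
The interval is |2295830 − 2327078| = 31248 days.

31248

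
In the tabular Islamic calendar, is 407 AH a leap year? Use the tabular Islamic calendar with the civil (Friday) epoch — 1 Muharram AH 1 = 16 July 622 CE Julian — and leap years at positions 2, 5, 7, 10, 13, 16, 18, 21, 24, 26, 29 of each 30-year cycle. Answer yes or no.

Year 407 AH is year 17 of its 30-year cycle; leap positions are 2, 5, 7, 10, 13, 16, 18, 21, 24, 26, 29, so it is a common year (354 days).

no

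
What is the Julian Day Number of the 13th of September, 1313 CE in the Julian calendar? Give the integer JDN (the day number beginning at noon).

2200887

In the proleptic Gregorian calendar the same day is 21 September 1313.
JDN 2400001 is 17 November 1858 CE (Gregorian), MJD 0; the target day is −199114 days from there, so JDN = 2200887.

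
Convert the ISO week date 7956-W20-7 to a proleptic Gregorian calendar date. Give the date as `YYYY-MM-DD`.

7956-05-20

ISO week 1 of 7956 is the week containing the first Thursday of 7956.
Week 20, day 7 (Sunday) lands on 7956-05-20.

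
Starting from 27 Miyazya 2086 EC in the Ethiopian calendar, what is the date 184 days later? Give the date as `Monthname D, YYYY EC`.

Counting 184 days forward from JDN 2486003 reaches JDN 2486187, which is Tikimt 26, 2087 EC.

Tikimt 26, 2087 EC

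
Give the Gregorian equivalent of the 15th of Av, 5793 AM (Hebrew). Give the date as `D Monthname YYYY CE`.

10 August 2033 CE

Julian Day Number of the source date = 2463820.
Converting JDN 2463820 to the Gregorian calendar gives 10 August 2033 CE.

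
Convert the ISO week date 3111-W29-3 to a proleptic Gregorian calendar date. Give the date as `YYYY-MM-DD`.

ISO week 1 of 3111 is the week containing the first Thursday of 3111.
Week 29, day 3 (Wednesday) lands on 3111-07-19.

3111-07-19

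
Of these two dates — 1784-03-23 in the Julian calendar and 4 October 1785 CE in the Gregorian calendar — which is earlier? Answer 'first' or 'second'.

The two dates have Julian Day Numbers 2372746 and 2373295 respectively.
Since 2372746 < 2373295, the first date comes first.

first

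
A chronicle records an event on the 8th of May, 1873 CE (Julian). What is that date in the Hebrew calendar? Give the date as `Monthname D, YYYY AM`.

Julian Day Number of the source date = 2405299.
Converting JDN 2405299 to the Hebrew calendar gives 23 Iyar 5633 AM.

Iyar 23, 5633 AM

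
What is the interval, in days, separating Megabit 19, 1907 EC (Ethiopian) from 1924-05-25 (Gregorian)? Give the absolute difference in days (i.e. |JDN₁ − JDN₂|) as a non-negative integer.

First date → JDN 2420585; second date → JDN 2423931.
The interval is |2420585 − 2423931| = 3346 days.

3346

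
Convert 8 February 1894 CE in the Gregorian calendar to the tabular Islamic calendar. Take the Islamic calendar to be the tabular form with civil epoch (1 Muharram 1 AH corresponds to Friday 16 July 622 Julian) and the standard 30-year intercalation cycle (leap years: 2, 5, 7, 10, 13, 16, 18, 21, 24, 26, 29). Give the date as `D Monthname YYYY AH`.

Both dates share Julian Day Number 2412868; in the tabular Islamic calendar that is 2 Sha'ban 1311 AH.

2 Sha'ban 1311 AH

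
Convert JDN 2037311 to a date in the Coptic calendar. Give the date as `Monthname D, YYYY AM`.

The proleptic Gregorian equivalent of JDN 2037311 is 12 November 865.
In the Coptic calendar that day is Hathor 12, 582 AM.

Hathor 12, 582 AM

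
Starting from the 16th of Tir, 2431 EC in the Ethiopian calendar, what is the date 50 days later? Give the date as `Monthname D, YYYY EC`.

Megabit 6, 2431 EC

JDN of the 16th of Tir, 2431 EC = 2611913.
2611913 + 50 = 2611963.
JDN 2611963 in the Ethiopian calendar is Megabit 6, 2431 EC.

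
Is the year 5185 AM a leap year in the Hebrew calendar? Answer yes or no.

yes

Hebrew year 5185 is year 17 of its 19-year Metonic cycle; leap years are at positions 3, 6, 8, 11, 14, 17, 19, so it is a leap year (13 months).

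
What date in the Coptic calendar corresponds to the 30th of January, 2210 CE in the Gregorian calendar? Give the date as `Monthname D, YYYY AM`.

Julian Day Number of the source date = 2528275.
Converting JDN 2528275 to the Coptic calendar gives 20 Tobi 1926 AM.

Tobi 20, 1926 AM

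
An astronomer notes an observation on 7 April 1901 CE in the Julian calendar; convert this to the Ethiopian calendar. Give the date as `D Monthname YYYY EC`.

Both dates share Julian Day Number 2415495; in the Ethiopian calendar that is 12 Miyazya 1893 EC.

12 Miyazya 1893 EC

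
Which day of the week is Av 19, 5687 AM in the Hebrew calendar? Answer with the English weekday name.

Wednesday

Equivalently 17 August 1927 Gregorian, JDN 2425110.
JDN 2425110 mod 7 = 2, and JDN 0 was a Monday, so this is a Wednesday.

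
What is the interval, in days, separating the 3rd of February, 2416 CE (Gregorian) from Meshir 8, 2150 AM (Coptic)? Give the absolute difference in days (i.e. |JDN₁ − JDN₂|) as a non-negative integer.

6590

JDN of the first date = 2603519.
JDN of the second date = 2610109.
|2610109 − 2603519| = 6590.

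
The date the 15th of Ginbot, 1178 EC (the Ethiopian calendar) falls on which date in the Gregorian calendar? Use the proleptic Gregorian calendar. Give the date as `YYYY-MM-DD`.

Both dates share Julian Day Number 2154374; in the Gregorian calendar that is 17 May 1186 CE.

1186-05-17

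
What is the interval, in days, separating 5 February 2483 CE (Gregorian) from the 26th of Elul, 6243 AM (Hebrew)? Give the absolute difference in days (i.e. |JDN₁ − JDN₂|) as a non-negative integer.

235

JDN of the first date = 2627993.
JDN of the second date = 2628228.
|2628228 − 2627993| = 235.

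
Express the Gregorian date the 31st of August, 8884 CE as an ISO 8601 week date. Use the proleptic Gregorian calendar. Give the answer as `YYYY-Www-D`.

The weekday is Thursday (ISO weekday 4).
That Thursday belongs to ISO week 35 of ISO year 8884.

8884-W35-4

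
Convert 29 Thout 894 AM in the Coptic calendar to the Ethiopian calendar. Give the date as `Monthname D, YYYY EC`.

Both dates share Julian Day Number 2151226; in the Ethiopian calendar that is 29 Meskerem 1170 EC.

Meskerem 29, 1170 EC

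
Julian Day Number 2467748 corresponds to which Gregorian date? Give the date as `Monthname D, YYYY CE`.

Counting from JDN 2299161 = 15 Oct 1582 gives an offset of 168587 days.

May 12, 2044 CE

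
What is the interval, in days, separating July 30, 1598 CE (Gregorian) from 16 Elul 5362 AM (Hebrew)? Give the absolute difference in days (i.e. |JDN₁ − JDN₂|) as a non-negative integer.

First date → JDN 2304928; second date → JDN 2306423.
The interval is |2304928 − 2306423| = 1495 days.

1495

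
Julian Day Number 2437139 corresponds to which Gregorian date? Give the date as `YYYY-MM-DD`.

1960-07-23

JDN 2451545 is 1 Jan 2000; 2437139 is −14406 days from there.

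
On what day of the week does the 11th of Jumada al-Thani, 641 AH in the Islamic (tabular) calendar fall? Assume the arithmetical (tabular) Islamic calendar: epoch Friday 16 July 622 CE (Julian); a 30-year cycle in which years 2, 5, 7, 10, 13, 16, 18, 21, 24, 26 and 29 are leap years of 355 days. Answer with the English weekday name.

Equivalently 3 December 1243 Gregorian, JDN 2175393.
JDN 2175393 mod 7 = 3, and JDN 0 was a Monday, so this is a Thursday.

Thursday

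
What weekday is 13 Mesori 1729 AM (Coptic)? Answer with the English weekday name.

This is JDN 2456524 (19 August 2013 Gregorian).
2456524 ≡ 0 (mod 7); counting from Monday = 0 gives Monday.

Monday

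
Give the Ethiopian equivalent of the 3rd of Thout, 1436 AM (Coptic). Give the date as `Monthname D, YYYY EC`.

Meskerem 3, 1712 EC

The source date corresponds to 12 September 1719 in the Gregorian calendar (JDN 2349166).
That day falls on 3 Meskerem 1712 EC in the Ethiopian calendar.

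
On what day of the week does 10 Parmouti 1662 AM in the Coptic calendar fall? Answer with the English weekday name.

Equivalently 18 April 1946 Gregorian, JDN 2431929.
JDN 2431929 mod 7 = 3, and JDN 0 was a Monday, so this is a Thursday.

Thursday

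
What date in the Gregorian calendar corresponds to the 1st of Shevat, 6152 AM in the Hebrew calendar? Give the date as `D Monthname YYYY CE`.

27 January 2392 CE

Julian Day Number of the source date = 2594746.
Converting JDN 2594746 to the Gregorian calendar gives 27 January 2392 CE.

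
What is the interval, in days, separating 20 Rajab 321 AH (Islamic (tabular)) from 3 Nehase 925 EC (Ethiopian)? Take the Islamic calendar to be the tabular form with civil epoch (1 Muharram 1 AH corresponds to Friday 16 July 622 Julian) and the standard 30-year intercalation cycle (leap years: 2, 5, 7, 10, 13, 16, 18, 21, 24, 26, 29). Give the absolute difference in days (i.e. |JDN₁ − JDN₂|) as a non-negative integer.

JDN of the first date = 2062033.
JDN of the second date = 2062044.
|2062044 − 2062033| = 11.

11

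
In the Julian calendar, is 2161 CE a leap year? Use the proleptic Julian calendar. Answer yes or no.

no

2161 mod 4 = 1, so it is a common year in the Julian calendar.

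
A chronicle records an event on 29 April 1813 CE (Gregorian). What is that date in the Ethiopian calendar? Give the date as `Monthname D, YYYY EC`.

Both dates share Julian Day Number 2383363; in the Ethiopian calendar that is 22 Miyazya 1805 EC.

Miyazya 22, 1805 EC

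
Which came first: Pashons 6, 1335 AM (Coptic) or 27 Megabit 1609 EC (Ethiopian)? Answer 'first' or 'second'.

second

Converting both to JDN: 2312518 vs 2311749; the smaller is the second.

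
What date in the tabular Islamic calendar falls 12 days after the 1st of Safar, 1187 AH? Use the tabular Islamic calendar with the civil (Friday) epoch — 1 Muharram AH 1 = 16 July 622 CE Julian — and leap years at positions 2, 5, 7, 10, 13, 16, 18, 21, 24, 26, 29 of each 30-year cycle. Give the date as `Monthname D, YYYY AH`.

The starting date is JDN 2368749; 2368749 + 12 = 2368761.
JDN 2368761 corresponds to Safar 13, 1187 AH.

Safar 13, 1187 AH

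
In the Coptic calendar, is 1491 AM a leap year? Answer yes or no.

1491 mod 4 = 3; in the Coptic calendar a year is leap when year mod 4 = 3, so it is a leap year.

yes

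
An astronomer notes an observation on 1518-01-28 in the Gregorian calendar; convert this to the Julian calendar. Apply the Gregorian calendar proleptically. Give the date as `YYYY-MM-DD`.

The Julian–Gregorian offset here is 10 days (Julian trailing).
28 January 1518 Gregorian − 10 days → 18 January 1518 Julian.

1518-01-18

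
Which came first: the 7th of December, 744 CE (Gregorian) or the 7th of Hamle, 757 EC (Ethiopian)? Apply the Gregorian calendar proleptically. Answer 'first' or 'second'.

first

Converting both to JDN: 1993141 vs 2000656; the smaller is the first.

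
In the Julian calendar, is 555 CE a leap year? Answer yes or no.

555 mod 4 = 3, so it is a common year in the Julian calendar.

no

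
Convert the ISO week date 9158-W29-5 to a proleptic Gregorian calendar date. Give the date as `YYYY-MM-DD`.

ISO week 1 of 9158 is the week containing the first Thursday of 9158.
Week 29, day 5 (Friday) lands on 9158-07-18.

9158-07-18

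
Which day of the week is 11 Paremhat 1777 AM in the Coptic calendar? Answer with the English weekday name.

Sunday

This is JDN 2473904 (20 March 2061 Gregorian).
Since JDN mod 7 = 6 (0 = Monday), the day is Sunday.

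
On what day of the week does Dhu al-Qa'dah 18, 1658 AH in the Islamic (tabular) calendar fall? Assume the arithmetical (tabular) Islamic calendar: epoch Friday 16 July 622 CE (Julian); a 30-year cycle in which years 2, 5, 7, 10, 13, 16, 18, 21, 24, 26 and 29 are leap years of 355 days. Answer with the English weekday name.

This is JDN 2535938 (23 January 2231 Gregorian).
JDN 2535938 mod 7 = 6, and JDN 0 was a Monday, so this is a Sunday.

Sunday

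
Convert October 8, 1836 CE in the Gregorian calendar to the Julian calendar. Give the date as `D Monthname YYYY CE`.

At this point the Julian calendar is 12 days behind the Gregorian.
8 October 1836 Gregorian − 12 days → 26 September 1836 Julian.

26 September 1836 CE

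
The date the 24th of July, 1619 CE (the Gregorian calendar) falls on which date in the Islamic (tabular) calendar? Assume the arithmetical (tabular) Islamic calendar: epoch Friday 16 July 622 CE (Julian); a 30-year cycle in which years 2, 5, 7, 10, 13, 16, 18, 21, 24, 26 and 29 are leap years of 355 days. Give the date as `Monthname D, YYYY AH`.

Julian Day Number of the source date = 2312592.
Converting JDN 2312592 to the tabular Islamic calendar gives 11 Sha'ban 1028 AH.

Sha'ban 11, 1028 AH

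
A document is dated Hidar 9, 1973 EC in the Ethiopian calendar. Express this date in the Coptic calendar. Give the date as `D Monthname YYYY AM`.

9 Hathor 1697 AM

Both dates share Julian Day Number 2444562; in the Coptic calendar that is 9 Hathor 1697 AM.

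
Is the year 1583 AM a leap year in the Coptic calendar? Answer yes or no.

yes

1583 mod 4 = 3; in the Coptic calendar a year is leap when year mod 4 = 3, so it is a leap year.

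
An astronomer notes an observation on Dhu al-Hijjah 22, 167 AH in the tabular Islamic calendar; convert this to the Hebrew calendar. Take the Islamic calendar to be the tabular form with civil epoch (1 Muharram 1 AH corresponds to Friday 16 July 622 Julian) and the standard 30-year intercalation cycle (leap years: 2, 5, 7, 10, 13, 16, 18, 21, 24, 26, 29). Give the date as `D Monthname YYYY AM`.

The source date corresponds to 20 July 784 in the proleptic Gregorian calendar (JDN 2007611).
That day falls on 23 Tammuz 4544 AM in the Hebrew calendar.

23 Tammuz 4544 AM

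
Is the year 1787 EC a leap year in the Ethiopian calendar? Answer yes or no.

1787 mod 4 = 3; in the Ethiopian calendar a year is leap when year mod 4 = 3, so it is a leap year.

yes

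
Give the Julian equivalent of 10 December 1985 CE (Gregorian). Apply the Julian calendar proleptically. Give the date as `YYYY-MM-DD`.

1985-11-27

The Julian–Gregorian offset here is 13 days (Julian trailing).
10 December 1985 Gregorian − 13 days → 27 November 1985 Julian.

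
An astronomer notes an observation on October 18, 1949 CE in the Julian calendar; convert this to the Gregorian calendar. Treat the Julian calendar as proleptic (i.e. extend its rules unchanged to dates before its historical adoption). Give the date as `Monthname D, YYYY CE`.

October 31, 1949 CE

The Julian–Gregorian offset here is 13 days (Julian trailing).
18 October 1949 Julian + 13 days → 31 October 1949 Gregorian.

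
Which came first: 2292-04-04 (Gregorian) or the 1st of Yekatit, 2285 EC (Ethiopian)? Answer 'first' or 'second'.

The two dates have Julian Day Numbers 2558290 and 2558602 respectively.
Since 2558290 < 2558602, the first date comes first.

first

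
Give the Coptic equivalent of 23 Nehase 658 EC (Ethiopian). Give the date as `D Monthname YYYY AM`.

Julian Day Number of the source date = 1964542.
Converting JDN 1964542 to the Coptic calendar gives 23 Mesori 382 AM.

23 Mesori 382 AM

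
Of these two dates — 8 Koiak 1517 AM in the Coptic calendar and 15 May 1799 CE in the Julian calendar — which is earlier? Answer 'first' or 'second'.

The two dates have Julian Day Numbers 2378846 and 2378277 respectively.
Since 2378277 < 2378846, the second date comes first.

second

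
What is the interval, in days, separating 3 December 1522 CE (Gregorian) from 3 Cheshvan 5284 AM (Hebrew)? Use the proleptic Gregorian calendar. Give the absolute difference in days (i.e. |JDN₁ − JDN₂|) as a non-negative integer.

323

First date → JDN 2277295; second date → JDN 2277618.
The interval is |2277295 − 2277618| = 323 days.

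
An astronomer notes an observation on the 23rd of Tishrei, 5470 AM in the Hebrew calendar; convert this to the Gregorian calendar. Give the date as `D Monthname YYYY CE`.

27 September 1709 CE

Both dates share Julian Day Number 2345529; in the Gregorian calendar that is 27 September 1709 CE.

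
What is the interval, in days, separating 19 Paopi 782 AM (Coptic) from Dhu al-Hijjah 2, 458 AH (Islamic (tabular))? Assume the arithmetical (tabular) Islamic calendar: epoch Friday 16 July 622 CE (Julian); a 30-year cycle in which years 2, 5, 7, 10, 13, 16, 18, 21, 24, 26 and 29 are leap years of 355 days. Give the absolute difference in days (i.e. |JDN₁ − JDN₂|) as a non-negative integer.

JDN of the first date = 2110338.
JDN of the second date = 2110712.
|2110712 − 2110338| = 374.

374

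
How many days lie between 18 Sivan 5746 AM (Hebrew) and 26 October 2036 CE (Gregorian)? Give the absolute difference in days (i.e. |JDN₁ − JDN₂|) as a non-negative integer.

JDN of the first date = 2446607.
JDN of the second date = 2464993.
|2464993 − 2446607| = 18386.

18386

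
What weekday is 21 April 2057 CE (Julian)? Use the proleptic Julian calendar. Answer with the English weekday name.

Friday

Equivalently 4 May 2057 Gregorian, JDN 2472488.
2472488 ≡ 4 (mod 7); counting from Monday = 0 gives Friday.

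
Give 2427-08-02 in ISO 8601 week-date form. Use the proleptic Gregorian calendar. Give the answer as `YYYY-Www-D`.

The weekday is Monday (ISO weekday 1).
That Monday belongs to ISO week 31 of ISO year 2427.

2427-W31-1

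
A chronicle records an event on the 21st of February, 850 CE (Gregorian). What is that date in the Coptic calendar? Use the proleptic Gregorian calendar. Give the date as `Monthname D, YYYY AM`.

Both dates share Julian Day Number 2031568; in the Coptic calendar that is 23 Meshir 566 AM.

Meshir 23, 566 AM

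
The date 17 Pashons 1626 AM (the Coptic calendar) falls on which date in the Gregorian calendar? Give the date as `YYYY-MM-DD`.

Both dates share Julian Day Number 2418817; in the Gregorian calendar that is 25 May 1910 CE.

1910-05-25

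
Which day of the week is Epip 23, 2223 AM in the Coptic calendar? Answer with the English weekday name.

Wednesday

This is JDN 2636937 (3 August 2507 Gregorian).
JDN 2636937 mod 7 = 2, and JDN 0 was a Monday, so this is a Wednesday.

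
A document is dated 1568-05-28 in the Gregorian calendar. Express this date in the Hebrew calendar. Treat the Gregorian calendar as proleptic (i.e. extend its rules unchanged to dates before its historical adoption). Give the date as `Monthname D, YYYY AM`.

Iyar 20, 5328 AM

Julian Day Number of the source date = 2293908.
Converting JDN 2293908 to the Hebrew calendar gives 20 Iyar 5328 AM.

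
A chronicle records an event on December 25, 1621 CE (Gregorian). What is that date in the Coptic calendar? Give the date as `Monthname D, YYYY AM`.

Both dates share Julian Day Number 2313477; in the Coptic calendar that is 19 Koiak 1338 AM.

Koiak 19, 1338 AM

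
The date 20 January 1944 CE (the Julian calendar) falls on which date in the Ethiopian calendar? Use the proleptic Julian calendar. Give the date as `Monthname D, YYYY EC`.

The source date corresponds to 2 February 1944 in the Gregorian calendar (JDN 2431123).
That day falls on 24 Tir 1936 EC in the Ethiopian calendar.

Tir 24, 1936 EC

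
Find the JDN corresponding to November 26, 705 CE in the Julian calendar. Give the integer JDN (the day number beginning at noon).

1978889

In the proleptic Gregorian calendar the same day is 30 November 705.
JDN 2299161 is 15 October 1582 CE (Gregorian); the target day is −320272 days from there, so JDN = 1978889.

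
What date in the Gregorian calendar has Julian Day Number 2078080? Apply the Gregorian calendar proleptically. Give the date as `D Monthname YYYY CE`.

Counting from JDN 2299161 = 15 Oct 1582 gives an offset of -221081 days.

27 June 977 CE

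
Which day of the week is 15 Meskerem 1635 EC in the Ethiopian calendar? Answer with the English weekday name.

This is JDN 2321053 (22 September 1642 Gregorian).
2321053 ≡ 0 (mod 7); counting from Monday = 0 gives Monday.

Monday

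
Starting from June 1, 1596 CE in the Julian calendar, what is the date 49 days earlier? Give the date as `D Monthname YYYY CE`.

The starting date is JDN 2304149; 2304149 − 49 = 2304100.
JDN 2304100 corresponds to 13 April 1596 CE.

13 April 1596 CE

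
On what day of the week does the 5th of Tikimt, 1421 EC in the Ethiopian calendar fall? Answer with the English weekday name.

Equivalently 11 October 1428 Gregorian, JDN 2242910.
2242910 ≡ 5 (mod 7); counting from Monday = 0 gives Saturday.

Saturday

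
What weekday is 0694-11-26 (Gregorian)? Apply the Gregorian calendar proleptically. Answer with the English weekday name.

Monday

1974868 ≡ 0 (mod 7); counting from Monday = 0 gives Monday.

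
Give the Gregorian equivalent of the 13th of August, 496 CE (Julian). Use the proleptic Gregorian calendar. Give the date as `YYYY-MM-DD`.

The Julian–Gregorian offset here is 1 day (Julian trailing).
13 August 496 Julian + 1 day → 14 August 496 Gregorian.

0496-08-14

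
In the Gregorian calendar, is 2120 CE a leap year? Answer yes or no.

yes

2120 is divisible by 4 and not by 100, so it is a leap year.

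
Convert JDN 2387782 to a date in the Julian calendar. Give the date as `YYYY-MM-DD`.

1825-05-23

JDN 2387782 is 4 June 1825 in the Gregorian calendar.
In the Julian calendar that day is 1825-05-23.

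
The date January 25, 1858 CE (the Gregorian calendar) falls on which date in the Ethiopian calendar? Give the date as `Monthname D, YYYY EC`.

Tir 18, 1850 EC

Both dates share Julian Day Number 2399705; in the Ethiopian calendar that is 18 Tir 1850 EC.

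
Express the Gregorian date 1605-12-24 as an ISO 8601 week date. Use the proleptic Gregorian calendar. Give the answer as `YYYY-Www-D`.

1605-W51-6

The weekday is Saturday (ISO weekday 6).
That Saturday belongs to ISO week 51 of ISO year 1605.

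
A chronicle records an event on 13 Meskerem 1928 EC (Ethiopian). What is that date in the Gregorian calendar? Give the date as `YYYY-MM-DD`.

1935-09-24

Julian Day Number of the source date = 2428070.
Converting JDN 2428070 to the Gregorian calendar gives 24 September 1935 CE.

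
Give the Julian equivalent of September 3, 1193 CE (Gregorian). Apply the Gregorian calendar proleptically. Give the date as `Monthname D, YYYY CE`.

August 27, 1193 CE

At this point the Julian calendar is 7 days behind the Gregorian.
3 September 1193 Gregorian − 7 days → 27 August 1193 Julian.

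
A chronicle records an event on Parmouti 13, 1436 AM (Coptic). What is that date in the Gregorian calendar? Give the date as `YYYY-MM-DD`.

1720-04-19

Both dates share Julian Day Number 2349386; in the Gregorian calendar that is 19 April 1720 CE.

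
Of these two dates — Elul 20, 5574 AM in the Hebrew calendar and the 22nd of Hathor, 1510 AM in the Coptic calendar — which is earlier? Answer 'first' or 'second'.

second

The two dates have Julian Day Numbers 2383857 and 2376273 respectively.
Since 2376273 < 2383857, the second date comes first.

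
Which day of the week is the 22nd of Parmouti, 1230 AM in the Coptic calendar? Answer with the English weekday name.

Monday

In the proleptic Gregorian calendar this is 27 April 1514 (JDN 2274153).
Since JDN mod 7 = 0 (0 = Monday), the day is Monday.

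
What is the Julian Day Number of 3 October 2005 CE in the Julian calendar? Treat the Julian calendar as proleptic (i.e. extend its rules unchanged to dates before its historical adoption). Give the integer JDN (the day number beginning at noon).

2453660

In the Gregorian calendar the same day is 16 October 2005.
JDN 2400001 is 17 November 1858 CE (Gregorian), MJD 0; the target day is +53659 days from there, so JDN = 2453660.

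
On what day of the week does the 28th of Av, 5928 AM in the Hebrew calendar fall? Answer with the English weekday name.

In the Gregorian calendar this is 1 September 2168 (JDN 2513150).
JDN 2513150 mod 7 = 3, and JDN 0 was a Monday, so this is a Thursday.

Thursday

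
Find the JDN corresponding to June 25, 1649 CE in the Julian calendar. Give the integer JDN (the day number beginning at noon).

In the Gregorian calendar the same day is 5 July 1649.
JDN 2400001 is 17 November 1858 CE (Gregorian), MJD 0; the target day is −76470 days from there, so JDN = 2323531.

2323531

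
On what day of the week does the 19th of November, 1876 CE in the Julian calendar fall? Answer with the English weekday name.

Friday

Equivalently 1 December 1876 Gregorian, JDN 2406590.
JDN 2406590 mod 7 = 4, and JDN 0 was a Monday, so this is a Friday.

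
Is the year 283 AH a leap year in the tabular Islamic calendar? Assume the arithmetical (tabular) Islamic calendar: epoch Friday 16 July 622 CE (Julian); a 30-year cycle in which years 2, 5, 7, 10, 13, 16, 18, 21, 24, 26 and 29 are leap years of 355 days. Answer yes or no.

Year 283 AH is year 13 of its 30-year cycle; leap positions are 2, 5, 7, 10, 13, 16, 18, 21, 24, 26, 29, so it is a leap year (355 days).

yes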